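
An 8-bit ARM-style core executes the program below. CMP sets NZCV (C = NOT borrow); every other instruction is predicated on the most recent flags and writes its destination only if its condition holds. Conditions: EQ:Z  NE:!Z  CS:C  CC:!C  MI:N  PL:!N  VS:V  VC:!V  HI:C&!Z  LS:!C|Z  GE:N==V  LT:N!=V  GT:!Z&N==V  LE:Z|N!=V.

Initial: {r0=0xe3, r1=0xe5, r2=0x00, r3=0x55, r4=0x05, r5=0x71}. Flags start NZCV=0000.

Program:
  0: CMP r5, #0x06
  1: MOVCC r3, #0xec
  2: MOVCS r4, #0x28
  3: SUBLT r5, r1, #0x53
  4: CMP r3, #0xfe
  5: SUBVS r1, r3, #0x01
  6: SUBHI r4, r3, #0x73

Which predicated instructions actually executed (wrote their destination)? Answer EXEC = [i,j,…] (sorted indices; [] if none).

0: ✓ CMP  NZCV=0010
1: · MOVCC
2: ✓ MOVCS  r4←0x28
3: · SUBLT
4: ✓ CMP  NZCV=0000
5: · SUBVS
6: · SUBHI

EXEC = [2]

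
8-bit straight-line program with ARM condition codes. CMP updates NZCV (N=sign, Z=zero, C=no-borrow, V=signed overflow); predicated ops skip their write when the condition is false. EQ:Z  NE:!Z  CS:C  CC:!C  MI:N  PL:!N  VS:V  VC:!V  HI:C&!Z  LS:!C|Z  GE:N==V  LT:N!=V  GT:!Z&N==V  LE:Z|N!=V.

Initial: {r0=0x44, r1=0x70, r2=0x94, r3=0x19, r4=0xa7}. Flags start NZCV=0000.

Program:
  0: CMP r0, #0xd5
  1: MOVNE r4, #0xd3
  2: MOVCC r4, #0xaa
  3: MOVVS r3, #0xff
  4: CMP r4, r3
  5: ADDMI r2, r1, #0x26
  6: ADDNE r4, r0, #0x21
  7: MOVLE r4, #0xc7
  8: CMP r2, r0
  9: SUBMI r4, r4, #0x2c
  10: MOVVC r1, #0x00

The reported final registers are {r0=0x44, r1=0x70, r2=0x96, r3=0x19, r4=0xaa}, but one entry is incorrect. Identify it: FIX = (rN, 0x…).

FIX = (r4, 0xc7)

0: ✓ CMP  NZCV=0000
1: ✓ MOVNE  r4←0xd3
2: ✓ MOVCC  r4←0xaa
3: · MOVVS
4: ✓ CMP  NZCV=1010
5: ✓ ADDMI  r2←0x96
6: ✓ ADDNE  r4←0x65
7: ✓ MOVLE  r4←0xc7
8: ✓ CMP  NZCV=0011
9: · SUBMI
10: · MOVVC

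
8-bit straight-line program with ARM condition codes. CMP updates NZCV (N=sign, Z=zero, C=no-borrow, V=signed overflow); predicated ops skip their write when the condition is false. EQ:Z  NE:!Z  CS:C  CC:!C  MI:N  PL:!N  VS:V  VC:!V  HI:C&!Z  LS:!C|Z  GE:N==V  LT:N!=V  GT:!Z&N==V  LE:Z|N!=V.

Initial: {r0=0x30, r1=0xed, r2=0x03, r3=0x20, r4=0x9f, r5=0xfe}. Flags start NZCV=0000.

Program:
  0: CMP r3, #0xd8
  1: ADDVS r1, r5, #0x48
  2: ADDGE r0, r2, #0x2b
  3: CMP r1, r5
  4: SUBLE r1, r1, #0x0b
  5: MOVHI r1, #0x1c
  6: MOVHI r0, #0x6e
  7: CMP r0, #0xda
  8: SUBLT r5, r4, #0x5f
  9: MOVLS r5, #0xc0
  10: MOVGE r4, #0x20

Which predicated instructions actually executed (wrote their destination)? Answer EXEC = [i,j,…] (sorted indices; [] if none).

EXEC = [2,4,9,10]

0: ✓ CMP  NZCV=0000
1: · ADDVS
2: ✓ ADDGE  r0←0x2e
3: ✓ CMP  NZCV=1000
4: ✓ SUBLE  r1←0xe2
5: · MOVHI
6: · MOVHI
7: ✓ CMP  NZCV=0000
8: · SUBLT
9: ✓ MOVLS  r5←0xc0
10: ✓ MOVGE  r4←0x20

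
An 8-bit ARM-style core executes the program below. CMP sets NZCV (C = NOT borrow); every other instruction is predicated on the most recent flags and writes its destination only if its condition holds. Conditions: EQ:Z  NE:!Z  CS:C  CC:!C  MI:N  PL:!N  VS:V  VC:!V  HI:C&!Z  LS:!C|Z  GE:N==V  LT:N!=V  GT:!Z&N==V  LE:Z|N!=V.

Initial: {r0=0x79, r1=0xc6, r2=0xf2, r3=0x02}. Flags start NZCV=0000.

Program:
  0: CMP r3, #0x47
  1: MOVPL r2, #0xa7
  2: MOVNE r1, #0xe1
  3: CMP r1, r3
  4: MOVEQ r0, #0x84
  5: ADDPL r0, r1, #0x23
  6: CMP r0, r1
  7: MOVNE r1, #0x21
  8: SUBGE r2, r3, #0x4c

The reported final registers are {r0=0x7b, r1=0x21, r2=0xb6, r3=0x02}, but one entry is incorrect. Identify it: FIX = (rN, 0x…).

[0] flags=1000 → (cmp)
[1] flags=1000 PL?F → skip
[2] flags=1000 NE?T → r1=0xe1
[3] flags=1010 → (cmp)
[4] flags=1010 EQ?F → skip
[5] flags=1010 PL?F → skip
[6] flags=1001 → (cmp)
[7] flags=1001 NE?T → r1=0x21
[8] flags=1001 GE?T → r2=0xb6

FIX = (r0, 0x79)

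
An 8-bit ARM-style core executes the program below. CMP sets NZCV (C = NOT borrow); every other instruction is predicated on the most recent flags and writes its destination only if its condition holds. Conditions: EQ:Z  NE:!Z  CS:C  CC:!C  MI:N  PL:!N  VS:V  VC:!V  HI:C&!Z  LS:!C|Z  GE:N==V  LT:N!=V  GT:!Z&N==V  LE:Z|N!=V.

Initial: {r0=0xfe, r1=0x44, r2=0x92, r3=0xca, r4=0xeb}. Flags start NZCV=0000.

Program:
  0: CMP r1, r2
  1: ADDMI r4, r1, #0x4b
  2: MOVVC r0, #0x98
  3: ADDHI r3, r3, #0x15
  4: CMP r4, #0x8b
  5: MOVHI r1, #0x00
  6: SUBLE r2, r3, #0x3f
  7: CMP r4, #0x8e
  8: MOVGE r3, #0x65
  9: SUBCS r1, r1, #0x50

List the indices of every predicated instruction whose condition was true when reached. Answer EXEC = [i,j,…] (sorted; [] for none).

EXEC = [1,5,8,9]

[0] flags=1001 → (cmp)
[1] flags=1001 MI?T → r4=0x8f
[2] flags=1001 VC?F → skip
[3] flags=1001 HI?F → skip
[4] flags=0010 → (cmp)
[5] flags=0010 HI?T → r1=0x00
[6] flags=0010 LE?F → skip
[7] flags=0010 → (cmp)
[8] flags=0010 GE?T → r3=0x65
[9] flags=0010 CS?T → r1=0xb0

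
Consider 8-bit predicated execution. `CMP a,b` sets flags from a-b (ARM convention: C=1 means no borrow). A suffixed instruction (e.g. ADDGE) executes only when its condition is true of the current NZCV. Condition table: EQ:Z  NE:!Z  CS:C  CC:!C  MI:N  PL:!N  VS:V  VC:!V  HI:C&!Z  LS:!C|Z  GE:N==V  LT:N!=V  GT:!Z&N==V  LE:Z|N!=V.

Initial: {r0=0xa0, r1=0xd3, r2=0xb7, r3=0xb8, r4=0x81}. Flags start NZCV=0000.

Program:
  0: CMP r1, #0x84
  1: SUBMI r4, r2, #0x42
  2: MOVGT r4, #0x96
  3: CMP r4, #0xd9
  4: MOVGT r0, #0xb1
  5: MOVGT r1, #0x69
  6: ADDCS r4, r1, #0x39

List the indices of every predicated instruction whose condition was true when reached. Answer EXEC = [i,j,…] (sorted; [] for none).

EXEC = [2]

0: ✓ CMP  NZCV=0010
1: · SUBMI
2: ✓ MOVGT  r4←0x96
3: ✓ CMP  NZCV=1000
4: · MOVGT
5: · MOVGT
6: · ADDCS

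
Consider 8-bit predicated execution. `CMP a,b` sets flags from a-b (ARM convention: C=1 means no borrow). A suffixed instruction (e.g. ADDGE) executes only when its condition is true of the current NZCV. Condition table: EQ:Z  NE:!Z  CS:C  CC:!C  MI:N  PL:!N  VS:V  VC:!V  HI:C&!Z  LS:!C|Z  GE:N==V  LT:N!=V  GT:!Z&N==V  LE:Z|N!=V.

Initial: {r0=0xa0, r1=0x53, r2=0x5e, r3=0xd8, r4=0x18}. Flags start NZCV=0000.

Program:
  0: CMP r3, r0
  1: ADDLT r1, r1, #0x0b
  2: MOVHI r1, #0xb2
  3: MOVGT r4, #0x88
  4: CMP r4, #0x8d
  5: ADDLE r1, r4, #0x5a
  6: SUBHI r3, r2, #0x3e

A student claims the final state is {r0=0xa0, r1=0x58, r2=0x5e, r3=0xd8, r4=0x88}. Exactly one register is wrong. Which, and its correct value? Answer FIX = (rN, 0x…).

[0] flags=0010 → (cmp)
[1] flags=0010 LT?F → skip
[2] flags=0010 HI?T → r1=0xb2
[3] flags=0010 GT?T → r4=0x88
[4] flags=1000 → (cmp)
[5] flags=1000 LE?T → r1=0xe2
[6] flags=1000 HI?F → skip

FIX = (r1, 0xe2)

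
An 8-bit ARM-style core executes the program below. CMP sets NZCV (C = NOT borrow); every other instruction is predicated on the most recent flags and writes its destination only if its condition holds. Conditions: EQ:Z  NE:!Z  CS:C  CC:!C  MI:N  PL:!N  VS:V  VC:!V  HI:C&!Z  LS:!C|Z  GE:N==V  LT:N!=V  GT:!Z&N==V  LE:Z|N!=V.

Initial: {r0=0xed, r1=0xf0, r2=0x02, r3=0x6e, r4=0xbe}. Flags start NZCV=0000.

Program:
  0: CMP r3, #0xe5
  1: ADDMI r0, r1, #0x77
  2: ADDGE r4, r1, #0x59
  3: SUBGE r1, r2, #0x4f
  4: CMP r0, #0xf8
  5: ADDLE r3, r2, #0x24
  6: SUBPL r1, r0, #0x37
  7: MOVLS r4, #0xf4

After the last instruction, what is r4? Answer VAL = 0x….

[0] flags=1001 → (cmp)
[1] flags=1001 MI?T → r0=0x67
[2] flags=1001 GE?T → r4=0x49
[3] flags=1001 GE?T → r1=0xb3
[4] flags=0000 → (cmp)
[5] flags=0000 LE?F → skip
[6] flags=0000 PL?T → r1=0x30
[7] flags=0000 LS?T → r4=0xf4

VAL = 0xf4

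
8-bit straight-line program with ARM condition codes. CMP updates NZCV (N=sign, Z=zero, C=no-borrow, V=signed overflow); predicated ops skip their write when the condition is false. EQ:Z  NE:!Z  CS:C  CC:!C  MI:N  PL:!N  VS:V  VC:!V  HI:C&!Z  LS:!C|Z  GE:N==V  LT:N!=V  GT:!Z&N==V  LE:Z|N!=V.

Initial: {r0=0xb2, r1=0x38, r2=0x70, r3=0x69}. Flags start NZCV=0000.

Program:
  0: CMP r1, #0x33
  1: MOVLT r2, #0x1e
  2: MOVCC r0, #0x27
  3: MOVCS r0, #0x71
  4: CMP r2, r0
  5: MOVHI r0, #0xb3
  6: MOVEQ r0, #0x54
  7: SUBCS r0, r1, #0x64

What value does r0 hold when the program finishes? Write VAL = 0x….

VAL = 0x71

0: ✓ CMP  NZCV=0010
1: · MOVLT
2: · MOVCC
3: ✓ MOVCS  r0←0x71
4: ✓ CMP  NZCV=1000
5: · MOVHI
6: · MOVEQ
7: · SUBCS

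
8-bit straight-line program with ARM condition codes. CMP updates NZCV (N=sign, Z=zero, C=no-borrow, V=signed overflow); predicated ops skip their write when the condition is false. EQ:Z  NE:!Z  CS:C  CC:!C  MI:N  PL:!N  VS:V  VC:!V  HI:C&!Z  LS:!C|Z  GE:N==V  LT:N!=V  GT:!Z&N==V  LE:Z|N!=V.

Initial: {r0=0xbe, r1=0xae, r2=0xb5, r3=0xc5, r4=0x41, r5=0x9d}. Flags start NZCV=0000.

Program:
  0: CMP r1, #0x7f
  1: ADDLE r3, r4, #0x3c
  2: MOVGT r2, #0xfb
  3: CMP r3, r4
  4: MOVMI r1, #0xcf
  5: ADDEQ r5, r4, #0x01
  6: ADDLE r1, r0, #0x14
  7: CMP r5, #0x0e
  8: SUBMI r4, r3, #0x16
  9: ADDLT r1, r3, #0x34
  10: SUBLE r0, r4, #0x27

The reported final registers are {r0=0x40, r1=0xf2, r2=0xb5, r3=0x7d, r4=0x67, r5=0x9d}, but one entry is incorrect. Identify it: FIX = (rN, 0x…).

FIX = (r1, 0xb1)

[0] flags=0011 → (cmp)
[1] flags=0011 LE?T → r3=0x7d
[2] flags=0011 GT?F → skip
[3] flags=0010 → (cmp)
[4] flags=0010 MI?F → skip
[5] flags=0010 EQ?F → skip
[6] flags=0010 LE?F → skip
[7] flags=1010 → (cmp)
[8] flags=1010 MI?T → r4=0x67
[9] flags=1010 LT?T → r1=0xb1
[10] flags=1010 LE?T → r0=0x40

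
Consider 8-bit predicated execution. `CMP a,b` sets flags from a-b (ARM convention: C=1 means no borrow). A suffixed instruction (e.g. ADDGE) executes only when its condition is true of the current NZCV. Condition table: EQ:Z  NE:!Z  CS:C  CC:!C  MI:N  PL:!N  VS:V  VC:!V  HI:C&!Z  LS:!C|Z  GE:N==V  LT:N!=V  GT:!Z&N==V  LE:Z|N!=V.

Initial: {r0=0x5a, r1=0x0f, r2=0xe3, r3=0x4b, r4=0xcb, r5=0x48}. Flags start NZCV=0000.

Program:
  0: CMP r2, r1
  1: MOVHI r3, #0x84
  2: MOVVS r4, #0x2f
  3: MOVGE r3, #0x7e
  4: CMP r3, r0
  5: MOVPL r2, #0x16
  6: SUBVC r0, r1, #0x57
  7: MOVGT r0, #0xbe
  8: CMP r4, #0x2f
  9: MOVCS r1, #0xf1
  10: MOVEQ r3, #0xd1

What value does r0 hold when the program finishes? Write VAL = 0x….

[0] flags=1010 → (cmp)
[1] flags=1010 HI?T → r3=0x84
[2] flags=1010 VS?F → skip
[3] flags=1010 GE?F → skip
[4] flags=0011 → (cmp)
[5] flags=0011 PL?T → r2=0x16
[6] flags=0011 VC?F → skip
[7] flags=0011 GT?F → skip
[8] flags=1010 → (cmp)
[9] flags=1010 CS?T → r1=0xf1
[10] flags=1010 EQ?F → skip

VAL = 0x5a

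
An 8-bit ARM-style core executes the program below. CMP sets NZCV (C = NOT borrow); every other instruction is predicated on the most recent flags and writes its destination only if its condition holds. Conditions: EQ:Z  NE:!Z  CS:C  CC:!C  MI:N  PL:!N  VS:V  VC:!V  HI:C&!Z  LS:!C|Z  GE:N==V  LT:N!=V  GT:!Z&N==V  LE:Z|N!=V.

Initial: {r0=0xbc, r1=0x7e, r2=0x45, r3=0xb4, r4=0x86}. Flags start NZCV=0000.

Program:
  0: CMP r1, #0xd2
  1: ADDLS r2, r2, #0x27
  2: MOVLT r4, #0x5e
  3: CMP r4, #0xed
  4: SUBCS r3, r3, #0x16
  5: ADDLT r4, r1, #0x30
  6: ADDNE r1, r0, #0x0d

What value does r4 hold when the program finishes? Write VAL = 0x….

VAL = 0xae

0: ✓ CMP  NZCV=1001
1: ✓ ADDLS  r2←0x6c
2: · MOVLT
3: ✓ CMP  NZCV=1000
4: · SUBCS
5: ✓ ADDLT  r4←0xae
6: ✓ ADDNE  r1←0xc9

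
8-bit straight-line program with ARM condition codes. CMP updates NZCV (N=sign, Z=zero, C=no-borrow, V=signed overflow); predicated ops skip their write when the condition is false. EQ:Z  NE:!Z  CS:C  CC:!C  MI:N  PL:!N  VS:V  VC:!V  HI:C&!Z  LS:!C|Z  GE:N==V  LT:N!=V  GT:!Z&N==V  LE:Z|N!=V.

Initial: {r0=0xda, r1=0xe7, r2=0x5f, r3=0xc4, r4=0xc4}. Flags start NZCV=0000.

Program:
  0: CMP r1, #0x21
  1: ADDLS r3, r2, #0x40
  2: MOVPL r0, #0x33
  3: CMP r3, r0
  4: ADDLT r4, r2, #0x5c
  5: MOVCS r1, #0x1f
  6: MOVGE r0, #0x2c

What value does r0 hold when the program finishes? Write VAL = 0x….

[0] flags=1010 → (cmp)
[1] flags=1010 LS?F → skip
[2] flags=1010 PL?F → skip
[3] flags=1000 → (cmp)
[4] flags=1000 LT?T → r4=0xbb
[5] flags=1000 CS?F → skip
[6] flags=1000 GE?F → skip

VAL = 0xda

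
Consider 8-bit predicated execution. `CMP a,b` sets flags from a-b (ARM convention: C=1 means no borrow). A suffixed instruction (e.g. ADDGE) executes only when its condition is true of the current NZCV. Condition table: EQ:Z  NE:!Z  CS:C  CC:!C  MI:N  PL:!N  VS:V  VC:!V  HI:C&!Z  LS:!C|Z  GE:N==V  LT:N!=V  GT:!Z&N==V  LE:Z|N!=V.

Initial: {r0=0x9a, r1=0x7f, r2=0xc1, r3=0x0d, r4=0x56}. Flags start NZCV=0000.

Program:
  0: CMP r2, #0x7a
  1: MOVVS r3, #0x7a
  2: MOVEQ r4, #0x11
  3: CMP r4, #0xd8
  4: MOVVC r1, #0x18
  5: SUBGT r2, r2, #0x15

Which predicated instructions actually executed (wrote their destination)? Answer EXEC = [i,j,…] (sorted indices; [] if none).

EXEC = [1,4,5]

[0] flags=0011 → (cmp)
[1] flags=0011 VS?T → r3=0x7a
[2] flags=0011 EQ?F → skip
[3] flags=0000 → (cmp)
[4] flags=0000 VC?T → r1=0x18
[5] flags=0000 GT?T → r2=0xac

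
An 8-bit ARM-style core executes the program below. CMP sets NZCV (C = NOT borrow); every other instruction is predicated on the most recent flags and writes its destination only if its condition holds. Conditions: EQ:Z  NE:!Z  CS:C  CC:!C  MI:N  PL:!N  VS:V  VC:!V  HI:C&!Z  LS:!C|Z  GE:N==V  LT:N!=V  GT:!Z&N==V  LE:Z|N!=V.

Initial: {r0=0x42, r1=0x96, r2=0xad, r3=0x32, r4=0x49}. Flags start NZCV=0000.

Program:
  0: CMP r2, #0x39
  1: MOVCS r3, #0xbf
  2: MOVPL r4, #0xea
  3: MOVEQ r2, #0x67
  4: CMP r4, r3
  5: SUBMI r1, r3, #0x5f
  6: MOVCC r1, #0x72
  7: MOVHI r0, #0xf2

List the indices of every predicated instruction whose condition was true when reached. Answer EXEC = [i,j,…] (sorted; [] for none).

0: ✓ CMP  NZCV=0011
1: ✓ MOVCS  r3←0xbf
2: ✓ MOVPL  r4←0xea
3: · MOVEQ
4: ✓ CMP  NZCV=0010
5: · SUBMI
6: · MOVCC
7: ✓ MOVHI  r0←0xf2

EXEC = [1,2,7]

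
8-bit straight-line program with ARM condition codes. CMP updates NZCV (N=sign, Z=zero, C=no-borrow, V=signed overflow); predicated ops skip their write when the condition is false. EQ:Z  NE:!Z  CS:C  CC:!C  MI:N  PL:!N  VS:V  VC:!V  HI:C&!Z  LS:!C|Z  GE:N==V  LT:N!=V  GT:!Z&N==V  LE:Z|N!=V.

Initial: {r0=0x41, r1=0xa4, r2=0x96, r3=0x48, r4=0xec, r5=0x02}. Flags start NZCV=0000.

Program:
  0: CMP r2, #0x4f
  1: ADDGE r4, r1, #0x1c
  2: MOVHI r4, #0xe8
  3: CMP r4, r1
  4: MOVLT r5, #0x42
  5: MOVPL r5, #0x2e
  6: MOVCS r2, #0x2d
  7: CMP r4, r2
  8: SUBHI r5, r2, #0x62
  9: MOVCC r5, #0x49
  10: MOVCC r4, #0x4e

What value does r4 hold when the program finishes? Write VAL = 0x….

0: ✓ CMP  NZCV=0011
1: · ADDGE
2: ✓ MOVHI  r4←0xe8
3: ✓ CMP  NZCV=0010
4: · MOVLT
5: ✓ MOVPL  r5←0x2e
6: ✓ MOVCS  r2←0x2d
7: ✓ CMP  NZCV=1010
8: ✓ SUBHI  r5←0xcb
9: · MOVCC
10: · MOVCC

VAL = 0xe8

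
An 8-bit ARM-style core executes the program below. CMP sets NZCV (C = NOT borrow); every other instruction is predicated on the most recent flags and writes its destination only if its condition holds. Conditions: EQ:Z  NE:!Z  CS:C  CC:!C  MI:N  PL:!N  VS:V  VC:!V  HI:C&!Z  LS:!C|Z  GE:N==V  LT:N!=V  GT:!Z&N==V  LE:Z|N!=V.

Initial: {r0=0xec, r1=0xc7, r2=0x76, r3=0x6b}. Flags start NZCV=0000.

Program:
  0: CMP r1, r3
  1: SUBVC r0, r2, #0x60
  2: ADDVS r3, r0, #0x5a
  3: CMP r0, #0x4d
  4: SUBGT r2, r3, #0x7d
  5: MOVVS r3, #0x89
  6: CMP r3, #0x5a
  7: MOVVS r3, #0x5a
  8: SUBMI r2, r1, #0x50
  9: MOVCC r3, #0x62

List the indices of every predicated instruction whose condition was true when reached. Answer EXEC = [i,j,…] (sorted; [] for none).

[0] flags=0011 → (cmp)
[1] flags=0011 VC?F → skip
[2] flags=0011 VS?T → r3=0x46
[3] flags=1010 → (cmp)
[4] flags=1010 GT?F → skip
[5] flags=1010 VS?F → skip
[6] flags=1000 → (cmp)
[7] flags=1000 VS?F → skip
[8] flags=1000 MI?T → r2=0x77
[9] flags=1000 CC?T → r3=0x62

EXEC = [2,8,9]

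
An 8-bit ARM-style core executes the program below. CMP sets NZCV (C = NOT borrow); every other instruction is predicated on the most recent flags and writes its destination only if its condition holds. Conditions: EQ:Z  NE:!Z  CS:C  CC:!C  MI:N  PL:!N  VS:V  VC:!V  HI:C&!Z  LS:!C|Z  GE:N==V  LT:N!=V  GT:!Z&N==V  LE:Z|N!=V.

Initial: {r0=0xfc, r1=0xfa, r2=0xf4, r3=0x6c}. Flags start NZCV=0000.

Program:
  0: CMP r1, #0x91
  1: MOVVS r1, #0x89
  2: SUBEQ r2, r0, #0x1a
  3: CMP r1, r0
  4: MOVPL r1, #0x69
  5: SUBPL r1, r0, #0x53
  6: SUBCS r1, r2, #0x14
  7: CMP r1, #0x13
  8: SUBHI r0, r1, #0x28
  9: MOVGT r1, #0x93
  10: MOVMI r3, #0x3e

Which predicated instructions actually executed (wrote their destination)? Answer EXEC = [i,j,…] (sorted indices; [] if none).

0: ✓ CMP  NZCV=0010
1: · MOVVS
2: · SUBEQ
3: ✓ CMP  NZCV=1000
4: · MOVPL
5: · SUBPL
6: · SUBCS
7: ✓ CMP  NZCV=1010
8: ✓ SUBHI  r0←0xd2
9: · MOVGT
10: ✓ MOVMI  r3←0x3e

EXEC = [8,10]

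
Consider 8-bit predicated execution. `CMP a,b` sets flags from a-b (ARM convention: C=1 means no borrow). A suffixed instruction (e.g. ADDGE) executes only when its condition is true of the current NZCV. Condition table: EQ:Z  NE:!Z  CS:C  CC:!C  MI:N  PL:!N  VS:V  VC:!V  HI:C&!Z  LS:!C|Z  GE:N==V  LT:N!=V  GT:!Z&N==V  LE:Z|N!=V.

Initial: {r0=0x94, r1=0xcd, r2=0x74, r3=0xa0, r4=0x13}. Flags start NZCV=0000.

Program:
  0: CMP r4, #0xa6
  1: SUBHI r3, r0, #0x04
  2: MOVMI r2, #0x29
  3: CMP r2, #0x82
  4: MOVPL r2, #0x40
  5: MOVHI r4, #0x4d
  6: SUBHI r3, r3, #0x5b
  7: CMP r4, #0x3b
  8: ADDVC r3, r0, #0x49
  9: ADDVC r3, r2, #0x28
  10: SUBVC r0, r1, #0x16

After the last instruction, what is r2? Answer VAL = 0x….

0: ✓ CMP  NZCV=0000
1: · SUBHI
2: · MOVMI
3: ✓ CMP  NZCV=1001
4: · MOVPL
5: · MOVHI
6: · SUBHI
7: ✓ CMP  NZCV=1000
8: ✓ ADDVC  r3←0xdd
9: ✓ ADDVC  r3←0x9c
10: ✓ SUBVC  r0←0xb7

VAL = 0x74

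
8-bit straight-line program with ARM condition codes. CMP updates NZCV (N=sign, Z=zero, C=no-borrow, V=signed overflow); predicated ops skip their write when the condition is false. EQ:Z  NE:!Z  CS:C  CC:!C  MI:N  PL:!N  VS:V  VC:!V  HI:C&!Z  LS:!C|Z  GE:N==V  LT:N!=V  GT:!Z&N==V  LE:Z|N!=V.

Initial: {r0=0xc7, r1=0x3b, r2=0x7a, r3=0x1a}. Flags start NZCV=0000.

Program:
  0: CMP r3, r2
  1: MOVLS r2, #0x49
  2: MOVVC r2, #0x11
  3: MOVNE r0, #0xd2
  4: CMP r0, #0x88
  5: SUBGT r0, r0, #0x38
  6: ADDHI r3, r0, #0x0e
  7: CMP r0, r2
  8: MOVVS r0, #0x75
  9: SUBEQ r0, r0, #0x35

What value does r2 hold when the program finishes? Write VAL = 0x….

[0] flags=1000 → (cmp)
[1] flags=1000 LS?T → r2=0x49
[2] flags=1000 VC?T → r2=0x11
[3] flags=1000 NE?T → r0=0xd2
[4] flags=0010 → (cmp)
[5] flags=0010 GT?T → r0=0x9a
[6] flags=0010 HI?T → r3=0xa8
[7] flags=1010 → (cmp)
[8] flags=1010 VS?F → skip
[9] flags=1010 EQ?F → skip

VAL = 0x11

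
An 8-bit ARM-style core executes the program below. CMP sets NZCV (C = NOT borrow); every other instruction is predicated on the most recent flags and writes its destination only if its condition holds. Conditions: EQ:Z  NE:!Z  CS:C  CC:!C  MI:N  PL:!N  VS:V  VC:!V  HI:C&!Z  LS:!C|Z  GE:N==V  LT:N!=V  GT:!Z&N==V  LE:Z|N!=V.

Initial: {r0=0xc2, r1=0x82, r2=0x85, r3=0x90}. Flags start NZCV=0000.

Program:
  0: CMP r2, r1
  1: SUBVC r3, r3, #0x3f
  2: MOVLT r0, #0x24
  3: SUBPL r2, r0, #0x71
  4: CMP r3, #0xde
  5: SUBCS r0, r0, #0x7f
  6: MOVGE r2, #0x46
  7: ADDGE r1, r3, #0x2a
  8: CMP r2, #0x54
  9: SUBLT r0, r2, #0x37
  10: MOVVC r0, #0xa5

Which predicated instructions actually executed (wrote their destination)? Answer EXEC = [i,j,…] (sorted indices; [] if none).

[0] flags=0010 → (cmp)
[1] flags=0010 VC?T → r3=0x51
[2] flags=0010 LT?F → skip
[3] flags=0010 PL?T → r2=0x51
[4] flags=0000 → (cmp)
[5] flags=0000 CS?F → skip
[6] flags=0000 GE?T → r2=0x46
[7] flags=0000 GE?T → r1=0x7b
[8] flags=1000 → (cmp)
[9] flags=1000 LT?T → r0=0x0f
[10] flags=1000 VC?T → r0=0xa5

EXEC = [1,3,6,7,9,10]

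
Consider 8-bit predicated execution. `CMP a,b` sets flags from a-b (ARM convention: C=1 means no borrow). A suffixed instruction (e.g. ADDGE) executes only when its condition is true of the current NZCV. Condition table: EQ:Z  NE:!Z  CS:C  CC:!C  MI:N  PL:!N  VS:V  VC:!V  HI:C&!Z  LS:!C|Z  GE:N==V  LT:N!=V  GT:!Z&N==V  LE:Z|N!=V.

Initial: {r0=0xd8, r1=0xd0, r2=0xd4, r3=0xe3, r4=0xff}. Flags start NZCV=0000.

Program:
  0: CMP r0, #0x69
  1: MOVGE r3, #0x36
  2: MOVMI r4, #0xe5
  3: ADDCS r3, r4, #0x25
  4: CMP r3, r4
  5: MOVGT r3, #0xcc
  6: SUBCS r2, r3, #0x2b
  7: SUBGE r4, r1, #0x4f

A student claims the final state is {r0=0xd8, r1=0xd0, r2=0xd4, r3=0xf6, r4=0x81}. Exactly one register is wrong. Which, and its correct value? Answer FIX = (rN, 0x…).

FIX = (r3, 0xcc)

0: ✓ CMP  NZCV=0011
1: · MOVGE
2: · MOVMI
3: ✓ ADDCS  r3←0x24
4: ✓ CMP  NZCV=0000
5: ✓ MOVGT  r3←0xcc
6: · SUBCS
7: ✓ SUBGE  r4←0x81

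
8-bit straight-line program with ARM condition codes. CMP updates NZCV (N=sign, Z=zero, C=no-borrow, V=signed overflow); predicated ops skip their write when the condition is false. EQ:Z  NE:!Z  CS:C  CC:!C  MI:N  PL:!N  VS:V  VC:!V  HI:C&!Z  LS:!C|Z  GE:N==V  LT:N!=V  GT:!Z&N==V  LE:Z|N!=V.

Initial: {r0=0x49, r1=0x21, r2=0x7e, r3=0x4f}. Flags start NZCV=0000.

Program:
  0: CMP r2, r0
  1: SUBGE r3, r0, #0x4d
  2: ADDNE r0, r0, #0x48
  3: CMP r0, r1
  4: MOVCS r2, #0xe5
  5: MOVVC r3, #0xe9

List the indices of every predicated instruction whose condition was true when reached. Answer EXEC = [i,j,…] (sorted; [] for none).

EXEC = [1,2,4]

0: ✓ CMP  NZCV=0010
1: ✓ SUBGE  r3←0xfc
2: ✓ ADDNE  r0←0x91
3: ✓ CMP  NZCV=0011
4: ✓ MOVCS  r2←0xe5
5: · MOVVC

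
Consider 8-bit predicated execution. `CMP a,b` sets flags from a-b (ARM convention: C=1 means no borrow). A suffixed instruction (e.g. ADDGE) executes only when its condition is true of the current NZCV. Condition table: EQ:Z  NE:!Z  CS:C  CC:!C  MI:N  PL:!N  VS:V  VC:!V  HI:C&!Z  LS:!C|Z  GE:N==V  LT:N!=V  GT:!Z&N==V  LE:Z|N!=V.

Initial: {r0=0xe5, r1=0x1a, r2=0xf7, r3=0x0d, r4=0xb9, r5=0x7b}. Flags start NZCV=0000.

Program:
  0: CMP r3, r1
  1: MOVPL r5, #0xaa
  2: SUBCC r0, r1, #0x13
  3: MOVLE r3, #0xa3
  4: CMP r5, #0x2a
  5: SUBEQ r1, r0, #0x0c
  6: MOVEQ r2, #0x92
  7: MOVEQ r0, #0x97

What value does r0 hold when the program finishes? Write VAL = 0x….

[0] flags=1000 → (cmp)
[1] flags=1000 PL?F → skip
[2] flags=1000 CC?T → r0=0x07
[3] flags=1000 LE?T → r3=0xa3
[4] flags=0010 → (cmp)
[5] flags=0010 EQ?F → skip
[6] flags=0010 EQ?F → skip
[7] flags=0010 EQ?F → skip

VAL = 0x07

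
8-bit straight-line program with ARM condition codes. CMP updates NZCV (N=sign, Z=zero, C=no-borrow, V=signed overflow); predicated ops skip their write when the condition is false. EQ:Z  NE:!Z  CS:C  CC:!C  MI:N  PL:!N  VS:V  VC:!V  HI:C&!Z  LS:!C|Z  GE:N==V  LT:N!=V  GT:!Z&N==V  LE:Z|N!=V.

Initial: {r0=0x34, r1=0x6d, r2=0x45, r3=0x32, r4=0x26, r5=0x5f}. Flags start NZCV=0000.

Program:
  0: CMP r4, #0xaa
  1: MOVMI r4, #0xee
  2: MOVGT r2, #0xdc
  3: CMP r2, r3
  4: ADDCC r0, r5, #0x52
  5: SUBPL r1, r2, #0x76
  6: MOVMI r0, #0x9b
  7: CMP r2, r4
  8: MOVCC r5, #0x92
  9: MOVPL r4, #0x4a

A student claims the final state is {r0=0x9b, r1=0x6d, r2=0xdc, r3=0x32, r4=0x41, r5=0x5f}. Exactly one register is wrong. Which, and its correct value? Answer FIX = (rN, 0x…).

FIX = (r4, 0x26)

0: ✓ CMP  NZCV=0000
1: · MOVMI
2: ✓ MOVGT  r2←0xdc
3: ✓ CMP  NZCV=1010
4: · ADDCC
5: · SUBPL
6: ✓ MOVMI  r0←0x9b
7: ✓ CMP  NZCV=1010
8: · MOVCC
9: · MOVPL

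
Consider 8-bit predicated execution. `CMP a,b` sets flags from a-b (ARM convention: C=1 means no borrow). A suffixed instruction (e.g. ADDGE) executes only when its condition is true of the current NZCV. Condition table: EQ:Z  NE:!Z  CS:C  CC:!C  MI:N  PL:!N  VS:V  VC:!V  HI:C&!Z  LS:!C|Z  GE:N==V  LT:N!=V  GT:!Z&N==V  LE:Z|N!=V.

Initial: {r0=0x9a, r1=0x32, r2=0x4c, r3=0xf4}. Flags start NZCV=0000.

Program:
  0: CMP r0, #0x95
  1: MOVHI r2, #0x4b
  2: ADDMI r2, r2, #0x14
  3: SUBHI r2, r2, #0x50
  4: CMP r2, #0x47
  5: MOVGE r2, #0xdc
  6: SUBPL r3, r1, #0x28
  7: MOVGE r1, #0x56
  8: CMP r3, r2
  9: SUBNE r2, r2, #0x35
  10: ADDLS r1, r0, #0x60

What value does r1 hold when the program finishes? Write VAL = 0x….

VAL = 0xfa

0: ✓ CMP  NZCV=0010
1: ✓ MOVHI  r2←0x4b
2: · ADDMI
3: ✓ SUBHI  r2←0xfb
4: ✓ CMP  NZCV=1010
5: · MOVGE
6: · SUBPL
7: · MOVGE
8: ✓ CMP  NZCV=1000
9: ✓ SUBNE  r2←0xc6
10: ✓ ADDLS  r1←0xfa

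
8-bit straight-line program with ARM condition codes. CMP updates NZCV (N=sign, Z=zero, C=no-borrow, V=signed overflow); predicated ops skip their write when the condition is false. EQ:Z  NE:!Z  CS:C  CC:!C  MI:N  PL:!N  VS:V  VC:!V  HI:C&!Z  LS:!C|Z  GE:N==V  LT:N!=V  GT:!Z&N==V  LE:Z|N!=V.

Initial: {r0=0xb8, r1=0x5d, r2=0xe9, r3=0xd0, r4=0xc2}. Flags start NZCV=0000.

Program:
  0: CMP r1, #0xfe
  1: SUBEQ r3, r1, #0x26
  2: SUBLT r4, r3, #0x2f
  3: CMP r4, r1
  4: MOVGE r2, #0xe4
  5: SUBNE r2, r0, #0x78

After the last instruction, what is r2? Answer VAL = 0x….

[0] flags=0000 → (cmp)
[1] flags=0000 EQ?F → skip
[2] flags=0000 LT?F → skip
[3] flags=0011 → (cmp)
[4] flags=0011 GE?F → skip
[5] flags=0011 NE?T → r2=0x40

VAL = 0x40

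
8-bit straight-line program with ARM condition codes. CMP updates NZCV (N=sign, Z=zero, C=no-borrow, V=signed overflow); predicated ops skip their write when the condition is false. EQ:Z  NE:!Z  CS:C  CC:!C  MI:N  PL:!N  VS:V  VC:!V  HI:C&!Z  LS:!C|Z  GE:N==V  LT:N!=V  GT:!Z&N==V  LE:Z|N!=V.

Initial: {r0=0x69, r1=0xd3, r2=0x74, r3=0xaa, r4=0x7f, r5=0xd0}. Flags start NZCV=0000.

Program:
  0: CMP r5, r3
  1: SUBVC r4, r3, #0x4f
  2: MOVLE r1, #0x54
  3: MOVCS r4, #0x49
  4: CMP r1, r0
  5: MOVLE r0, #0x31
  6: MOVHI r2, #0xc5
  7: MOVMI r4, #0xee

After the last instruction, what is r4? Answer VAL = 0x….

[0] flags=0010 → (cmp)
[1] flags=0010 VC?T → r4=0x5b
[2] flags=0010 LE?F → skip
[3] flags=0010 CS?T → r4=0x49
[4] flags=0011 → (cmp)
[5] flags=0011 LE?T → r0=0x31
[6] flags=0011 HI?T → r2=0xc5
[7] flags=0011 MI?F → skip

VAL = 0x49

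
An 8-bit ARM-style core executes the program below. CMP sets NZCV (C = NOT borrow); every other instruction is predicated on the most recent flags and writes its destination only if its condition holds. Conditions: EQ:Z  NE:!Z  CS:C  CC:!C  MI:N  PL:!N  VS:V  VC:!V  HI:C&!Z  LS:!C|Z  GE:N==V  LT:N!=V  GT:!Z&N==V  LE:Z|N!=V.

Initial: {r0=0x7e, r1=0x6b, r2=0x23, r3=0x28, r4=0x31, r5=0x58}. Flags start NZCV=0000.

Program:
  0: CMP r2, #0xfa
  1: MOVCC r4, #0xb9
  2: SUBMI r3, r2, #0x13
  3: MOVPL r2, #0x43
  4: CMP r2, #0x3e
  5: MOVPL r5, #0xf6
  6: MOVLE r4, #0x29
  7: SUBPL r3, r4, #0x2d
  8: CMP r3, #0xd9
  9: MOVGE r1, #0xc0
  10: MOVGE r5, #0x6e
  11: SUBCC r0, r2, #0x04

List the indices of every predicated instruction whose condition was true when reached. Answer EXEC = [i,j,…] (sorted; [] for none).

0: ✓ CMP  NZCV=0000
1: ✓ MOVCC  r4←0xb9
2: · SUBMI
3: ✓ MOVPL  r2←0x43
4: ✓ CMP  NZCV=0010
5: ✓ MOVPL  r5←0xf6
6: · MOVLE
7: ✓ SUBPL  r3←0x8c
8: ✓ CMP  NZCV=1000
9: · MOVGE
10: · MOVGE
11: ✓ SUBCC  r0←0x3f

EXEC = [1,3,5,7,11]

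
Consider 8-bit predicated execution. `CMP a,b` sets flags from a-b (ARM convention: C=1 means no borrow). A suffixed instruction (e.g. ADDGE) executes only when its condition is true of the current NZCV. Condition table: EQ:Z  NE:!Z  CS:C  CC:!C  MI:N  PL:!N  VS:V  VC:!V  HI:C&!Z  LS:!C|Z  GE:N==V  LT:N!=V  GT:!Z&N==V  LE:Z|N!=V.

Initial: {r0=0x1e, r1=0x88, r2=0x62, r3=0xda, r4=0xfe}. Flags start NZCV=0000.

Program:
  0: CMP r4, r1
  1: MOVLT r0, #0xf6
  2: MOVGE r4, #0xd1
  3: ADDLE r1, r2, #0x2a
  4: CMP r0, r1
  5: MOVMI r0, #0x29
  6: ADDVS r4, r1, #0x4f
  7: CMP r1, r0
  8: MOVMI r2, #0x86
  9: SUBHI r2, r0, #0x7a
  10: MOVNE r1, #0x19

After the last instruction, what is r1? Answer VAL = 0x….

VAL = 0x19

0: ✓ CMP  NZCV=0010
1: · MOVLT
2: ✓ MOVGE  r4←0xd1
3: · ADDLE
4: ✓ CMP  NZCV=1001
5: ✓ MOVMI  r0←0x29
6: ✓ ADDVS  r4←0xd7
7: ✓ CMP  NZCV=0011
8: · MOVMI
9: ✓ SUBHI  r2←0xaf
10: ✓ MOVNE  r1←0x19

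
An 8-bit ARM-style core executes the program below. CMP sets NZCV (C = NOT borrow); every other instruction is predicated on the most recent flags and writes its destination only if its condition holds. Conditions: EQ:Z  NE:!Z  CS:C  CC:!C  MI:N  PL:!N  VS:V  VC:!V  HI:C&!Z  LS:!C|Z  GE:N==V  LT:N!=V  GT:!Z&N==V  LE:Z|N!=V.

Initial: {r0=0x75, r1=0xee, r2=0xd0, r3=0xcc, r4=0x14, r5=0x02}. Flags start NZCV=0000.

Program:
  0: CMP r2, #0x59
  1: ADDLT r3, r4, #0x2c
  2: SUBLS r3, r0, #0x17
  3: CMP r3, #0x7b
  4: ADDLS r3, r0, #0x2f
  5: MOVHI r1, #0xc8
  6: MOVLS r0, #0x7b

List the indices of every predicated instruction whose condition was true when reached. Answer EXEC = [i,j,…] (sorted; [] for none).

[0] flags=0011 → (cmp)
[1] flags=0011 LT?T → r3=0x40
[2] flags=0011 LS?F → skip
[3] flags=1000 → (cmp)
[4] flags=1000 LS?T → r3=0xa4
[5] flags=1000 HI?F → skip
[6] flags=1000 LS?T → r0=0x7b

EXEC = [1,4,6]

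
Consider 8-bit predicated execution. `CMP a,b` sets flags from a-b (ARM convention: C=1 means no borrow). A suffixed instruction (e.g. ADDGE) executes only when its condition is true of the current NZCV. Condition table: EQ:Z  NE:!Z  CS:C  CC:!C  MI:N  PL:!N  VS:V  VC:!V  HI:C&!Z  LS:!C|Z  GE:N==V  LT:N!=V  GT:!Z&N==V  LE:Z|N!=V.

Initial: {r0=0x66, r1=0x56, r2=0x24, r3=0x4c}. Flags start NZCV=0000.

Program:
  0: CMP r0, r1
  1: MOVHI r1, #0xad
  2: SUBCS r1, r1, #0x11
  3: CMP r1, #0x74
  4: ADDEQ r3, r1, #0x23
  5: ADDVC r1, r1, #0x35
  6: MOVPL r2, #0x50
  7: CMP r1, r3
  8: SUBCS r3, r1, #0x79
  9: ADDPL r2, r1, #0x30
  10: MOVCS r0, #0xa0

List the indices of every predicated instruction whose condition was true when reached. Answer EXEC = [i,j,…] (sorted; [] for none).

EXEC = [1,2,6,8,9,10]

0: ✓ CMP  NZCV=0010
1: ✓ MOVHI  r1←0xad
2: ✓ SUBCS  r1←0x9c
3: ✓ CMP  NZCV=0011
4: · ADDEQ
5: · ADDVC
6: ✓ MOVPL  r2←0x50
7: ✓ CMP  NZCV=0011
8: ✓ SUBCS  r3←0x23
9: ✓ ADDPL  r2←0xcc
10: ✓ MOVCS  r0←0xa0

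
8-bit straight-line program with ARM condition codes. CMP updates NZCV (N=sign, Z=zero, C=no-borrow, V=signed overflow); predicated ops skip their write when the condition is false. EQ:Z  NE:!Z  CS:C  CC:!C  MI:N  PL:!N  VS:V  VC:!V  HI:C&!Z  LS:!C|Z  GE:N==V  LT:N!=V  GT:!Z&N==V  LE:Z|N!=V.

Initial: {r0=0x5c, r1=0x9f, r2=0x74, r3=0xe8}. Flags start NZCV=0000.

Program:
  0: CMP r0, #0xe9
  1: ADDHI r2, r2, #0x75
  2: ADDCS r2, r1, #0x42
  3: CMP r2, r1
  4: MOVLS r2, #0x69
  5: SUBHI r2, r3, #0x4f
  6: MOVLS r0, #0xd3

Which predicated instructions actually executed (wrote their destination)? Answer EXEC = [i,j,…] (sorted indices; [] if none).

0: ✓ CMP  NZCV=0000
1: · ADDHI
2: · ADDCS
3: ✓ CMP  NZCV=1001
4: ✓ MOVLS  r2←0x69
5: · SUBHI
6: ✓ MOVLS  r0←0xd3

EXEC = [4,6]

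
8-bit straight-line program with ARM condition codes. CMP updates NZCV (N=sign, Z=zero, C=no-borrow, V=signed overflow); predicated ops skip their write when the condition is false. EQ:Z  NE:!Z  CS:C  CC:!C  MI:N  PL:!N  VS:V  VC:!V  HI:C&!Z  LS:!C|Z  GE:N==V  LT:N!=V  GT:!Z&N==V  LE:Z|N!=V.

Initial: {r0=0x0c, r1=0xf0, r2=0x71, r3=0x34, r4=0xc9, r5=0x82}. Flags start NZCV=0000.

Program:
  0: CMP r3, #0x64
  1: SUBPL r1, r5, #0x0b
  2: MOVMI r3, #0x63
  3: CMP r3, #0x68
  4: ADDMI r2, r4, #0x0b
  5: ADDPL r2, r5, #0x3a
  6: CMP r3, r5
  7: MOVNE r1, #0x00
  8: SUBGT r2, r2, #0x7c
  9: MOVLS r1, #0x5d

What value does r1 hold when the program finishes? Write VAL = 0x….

VAL = 0x5d

[0] flags=1000 → (cmp)
[1] flags=1000 PL?F → skip
[2] flags=1000 MI?T → r3=0x63
[3] flags=1000 → (cmp)
[4] flags=1000 MI?T → r2=0xd4
[5] flags=1000 PL?F → skip
[6] flags=1001 → (cmp)
[7] flags=1001 NE?T → r1=0x00
[8] flags=1001 GT?T → r2=0x58
[9] flags=1001 LS?T → r1=0x5d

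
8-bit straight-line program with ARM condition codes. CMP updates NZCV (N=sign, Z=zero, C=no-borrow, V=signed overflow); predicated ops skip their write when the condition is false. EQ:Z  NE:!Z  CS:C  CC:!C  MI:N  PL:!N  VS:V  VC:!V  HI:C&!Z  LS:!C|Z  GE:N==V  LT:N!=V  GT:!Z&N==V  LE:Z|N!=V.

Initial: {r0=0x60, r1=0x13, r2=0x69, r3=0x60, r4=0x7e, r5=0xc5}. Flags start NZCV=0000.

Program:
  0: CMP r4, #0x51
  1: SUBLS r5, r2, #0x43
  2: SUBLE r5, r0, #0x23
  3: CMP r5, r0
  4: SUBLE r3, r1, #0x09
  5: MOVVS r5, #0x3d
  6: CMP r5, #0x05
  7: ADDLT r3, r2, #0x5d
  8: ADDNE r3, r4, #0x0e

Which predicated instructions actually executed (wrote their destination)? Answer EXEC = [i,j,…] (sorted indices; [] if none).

EXEC = [4,5,8]

[0] flags=0010 → (cmp)
[1] flags=0010 LS?F → skip
[2] flags=0010 LE?F → skip
[3] flags=0011 → (cmp)
[4] flags=0011 LE?T → r3=0x0a
[5] flags=0011 VS?T → r5=0x3d
[6] flags=0010 → (cmp)
[7] flags=0010 LT?F → skip
[8] flags=0010 NE?T → r3=0x8c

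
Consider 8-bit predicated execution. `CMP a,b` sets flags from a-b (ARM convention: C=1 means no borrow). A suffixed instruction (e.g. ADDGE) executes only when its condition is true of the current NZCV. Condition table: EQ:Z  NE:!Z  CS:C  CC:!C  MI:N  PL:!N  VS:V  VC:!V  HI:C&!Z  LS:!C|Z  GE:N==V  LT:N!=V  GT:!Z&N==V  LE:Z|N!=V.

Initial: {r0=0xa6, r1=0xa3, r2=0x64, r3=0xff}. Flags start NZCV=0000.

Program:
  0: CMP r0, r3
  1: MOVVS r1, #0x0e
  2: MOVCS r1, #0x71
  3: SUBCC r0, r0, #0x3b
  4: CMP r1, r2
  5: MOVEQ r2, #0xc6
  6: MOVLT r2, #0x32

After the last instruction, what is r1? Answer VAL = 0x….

0: ✓ CMP  NZCV=1000
1: · MOVVS
2: · MOVCS
3: ✓ SUBCC  r0←0x6b
4: ✓ CMP  NZCV=0011
5: · MOVEQ
6: ✓ MOVLT  r2←0x32

VAL = 0xa3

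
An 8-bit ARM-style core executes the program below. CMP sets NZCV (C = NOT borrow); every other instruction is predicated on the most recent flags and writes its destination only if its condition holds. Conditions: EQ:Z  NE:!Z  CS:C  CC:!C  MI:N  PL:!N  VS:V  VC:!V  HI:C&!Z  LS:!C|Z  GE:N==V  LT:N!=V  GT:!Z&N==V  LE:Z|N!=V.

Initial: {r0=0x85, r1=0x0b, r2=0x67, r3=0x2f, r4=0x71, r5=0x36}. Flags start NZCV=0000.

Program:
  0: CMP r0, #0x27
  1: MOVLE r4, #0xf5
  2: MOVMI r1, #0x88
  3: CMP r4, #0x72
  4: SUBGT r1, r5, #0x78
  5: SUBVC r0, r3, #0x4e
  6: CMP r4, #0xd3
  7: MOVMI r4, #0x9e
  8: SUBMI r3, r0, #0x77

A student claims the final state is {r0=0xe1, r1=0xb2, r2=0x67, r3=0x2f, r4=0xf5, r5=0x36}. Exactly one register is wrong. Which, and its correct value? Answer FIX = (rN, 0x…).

FIX = (r1, 0x0b)

0: ✓ CMP  NZCV=0011
1: ✓ MOVLE  r4←0xf5
2: · MOVMI
3: ✓ CMP  NZCV=1010
4: · SUBGT
5: ✓ SUBVC  r0←0xe1
6: ✓ CMP  NZCV=0010
7: · MOVMI
8: · SUBMI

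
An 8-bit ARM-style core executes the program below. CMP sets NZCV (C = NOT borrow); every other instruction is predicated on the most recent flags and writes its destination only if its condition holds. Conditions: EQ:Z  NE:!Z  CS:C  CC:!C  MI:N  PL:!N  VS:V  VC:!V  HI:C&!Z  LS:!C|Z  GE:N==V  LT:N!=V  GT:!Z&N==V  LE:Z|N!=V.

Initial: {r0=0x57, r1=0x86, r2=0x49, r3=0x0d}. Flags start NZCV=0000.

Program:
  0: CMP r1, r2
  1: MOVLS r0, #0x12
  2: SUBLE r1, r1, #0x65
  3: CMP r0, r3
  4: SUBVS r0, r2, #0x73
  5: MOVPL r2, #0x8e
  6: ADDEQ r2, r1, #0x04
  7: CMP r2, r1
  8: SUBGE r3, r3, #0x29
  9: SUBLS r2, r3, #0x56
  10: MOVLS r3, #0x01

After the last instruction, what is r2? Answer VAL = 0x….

[0] flags=0011 → (cmp)
[1] flags=0011 LS?F → skip
[2] flags=0011 LE?T → r1=0x21
[3] flags=0010 → (cmp)
[4] flags=0010 VS?F → skip
[5] flags=0010 PL?T → r2=0x8e
[6] flags=0010 EQ?F → skip
[7] flags=0011 → (cmp)
[8] flags=0011 GE?F → skip
[9] flags=0011 LS?F → skip
[10] flags=0011 LS?F → skip

VAL = 0x8e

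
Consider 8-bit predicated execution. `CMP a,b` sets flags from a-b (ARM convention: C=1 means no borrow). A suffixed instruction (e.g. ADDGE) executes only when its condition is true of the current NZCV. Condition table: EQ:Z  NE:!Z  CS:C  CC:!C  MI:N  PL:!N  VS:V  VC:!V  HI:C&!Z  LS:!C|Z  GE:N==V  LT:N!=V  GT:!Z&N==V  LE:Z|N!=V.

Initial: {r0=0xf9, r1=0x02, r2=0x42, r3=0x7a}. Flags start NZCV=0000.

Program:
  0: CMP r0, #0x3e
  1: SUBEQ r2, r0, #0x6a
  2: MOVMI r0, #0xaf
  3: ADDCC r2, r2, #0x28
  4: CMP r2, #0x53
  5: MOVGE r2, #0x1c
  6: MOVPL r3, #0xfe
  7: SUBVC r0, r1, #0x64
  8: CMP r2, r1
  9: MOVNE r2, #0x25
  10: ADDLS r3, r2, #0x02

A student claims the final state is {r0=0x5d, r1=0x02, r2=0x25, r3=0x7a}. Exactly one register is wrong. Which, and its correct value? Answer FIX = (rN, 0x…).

0: ✓ CMP  NZCV=1010
1: · SUBEQ
2: ✓ MOVMI  r0←0xaf
3: · ADDCC
4: ✓ CMP  NZCV=1000
5: · MOVGE
6: · MOVPL
7: ✓ SUBVC  r0←0x9e
8: ✓ CMP  NZCV=0010
9: ✓ MOVNE  r2←0x25
10: · ADDLS

FIX = (r0, 0x9e)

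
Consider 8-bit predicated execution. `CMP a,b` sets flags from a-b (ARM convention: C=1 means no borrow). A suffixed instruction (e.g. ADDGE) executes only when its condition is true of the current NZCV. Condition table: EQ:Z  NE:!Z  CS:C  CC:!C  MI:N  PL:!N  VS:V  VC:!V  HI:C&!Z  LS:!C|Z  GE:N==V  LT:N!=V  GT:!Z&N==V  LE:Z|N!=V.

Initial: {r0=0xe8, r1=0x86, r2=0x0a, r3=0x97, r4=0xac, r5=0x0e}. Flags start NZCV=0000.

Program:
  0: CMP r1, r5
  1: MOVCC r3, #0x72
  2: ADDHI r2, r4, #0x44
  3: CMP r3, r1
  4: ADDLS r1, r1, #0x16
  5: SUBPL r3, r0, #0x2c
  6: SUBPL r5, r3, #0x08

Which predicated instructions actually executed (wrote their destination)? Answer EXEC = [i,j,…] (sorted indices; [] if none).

[0] flags=0011 → (cmp)
[1] flags=0011 CC?F → skip
[2] flags=0011 HI?T → r2=0xf0
[3] flags=0010 → (cmp)
[4] flags=0010 LS?F → skip
[5] flags=0010 PL?T → r3=0xbc
[6] flags=0010 PL?T → r5=0xb4

EXEC = [2,5,6]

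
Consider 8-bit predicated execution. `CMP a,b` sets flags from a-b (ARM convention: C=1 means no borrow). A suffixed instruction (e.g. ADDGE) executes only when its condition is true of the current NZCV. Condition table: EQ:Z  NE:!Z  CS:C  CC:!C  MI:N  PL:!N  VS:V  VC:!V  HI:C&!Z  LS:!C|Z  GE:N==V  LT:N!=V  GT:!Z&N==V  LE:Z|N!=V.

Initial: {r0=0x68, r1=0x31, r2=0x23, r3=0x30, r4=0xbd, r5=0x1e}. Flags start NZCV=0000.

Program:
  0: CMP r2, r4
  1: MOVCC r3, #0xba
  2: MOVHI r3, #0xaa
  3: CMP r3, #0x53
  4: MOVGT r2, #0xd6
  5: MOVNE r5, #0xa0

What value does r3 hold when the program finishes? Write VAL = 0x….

VAL = 0xba

[0] flags=0000 → (cmp)
[1] flags=0000 CC?T → r3=0xba
[2] flags=0000 HI?F → skip
[3] flags=0011 → (cmp)
[4] flags=0011 GT?F → skip
[5] flags=0011 NE?T → r5=0xa0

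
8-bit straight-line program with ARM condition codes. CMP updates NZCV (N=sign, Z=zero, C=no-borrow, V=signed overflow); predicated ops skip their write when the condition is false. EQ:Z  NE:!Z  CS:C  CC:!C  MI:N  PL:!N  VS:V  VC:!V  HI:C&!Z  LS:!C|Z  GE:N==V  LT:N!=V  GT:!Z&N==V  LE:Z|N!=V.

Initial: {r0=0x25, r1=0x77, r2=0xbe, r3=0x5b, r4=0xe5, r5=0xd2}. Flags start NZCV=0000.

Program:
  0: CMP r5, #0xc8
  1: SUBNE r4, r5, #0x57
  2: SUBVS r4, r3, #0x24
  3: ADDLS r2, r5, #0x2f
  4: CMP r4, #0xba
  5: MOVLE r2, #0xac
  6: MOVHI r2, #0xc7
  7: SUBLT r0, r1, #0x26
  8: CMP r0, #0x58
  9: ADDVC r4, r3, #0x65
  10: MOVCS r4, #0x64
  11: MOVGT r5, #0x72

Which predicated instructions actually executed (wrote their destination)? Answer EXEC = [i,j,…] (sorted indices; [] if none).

0: ✓ CMP  NZCV=0010
1: ✓ SUBNE  r4←0x7b
2: · SUBVS
3: · ADDLS
4: ✓ CMP  NZCV=1001
5: · MOVLE
6: · MOVHI
7: · SUBLT
8: ✓ CMP  NZCV=1000
9: ✓ ADDVC  r4←0xc0
10: · MOVCS
11: · MOVGT

EXEC = [1,9]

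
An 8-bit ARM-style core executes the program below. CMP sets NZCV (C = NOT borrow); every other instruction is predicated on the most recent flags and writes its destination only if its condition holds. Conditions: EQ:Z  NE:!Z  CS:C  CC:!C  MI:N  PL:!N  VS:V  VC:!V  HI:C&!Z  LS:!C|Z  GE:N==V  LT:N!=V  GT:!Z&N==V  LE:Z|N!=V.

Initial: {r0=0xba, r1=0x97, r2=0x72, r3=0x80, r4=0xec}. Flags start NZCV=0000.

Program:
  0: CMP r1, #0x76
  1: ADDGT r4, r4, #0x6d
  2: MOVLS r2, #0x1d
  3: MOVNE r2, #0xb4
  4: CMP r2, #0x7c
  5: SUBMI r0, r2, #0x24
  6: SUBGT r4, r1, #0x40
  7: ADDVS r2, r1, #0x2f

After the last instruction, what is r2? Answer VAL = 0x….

VAL = 0xc6

0: ✓ CMP  NZCV=0011
1: · ADDGT
2: · MOVLS
3: ✓ MOVNE  r2←0xb4
4: ✓ CMP  NZCV=0011
5: · SUBMI
6: · SUBGT
7: ✓ ADDVS  r2←0xc6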